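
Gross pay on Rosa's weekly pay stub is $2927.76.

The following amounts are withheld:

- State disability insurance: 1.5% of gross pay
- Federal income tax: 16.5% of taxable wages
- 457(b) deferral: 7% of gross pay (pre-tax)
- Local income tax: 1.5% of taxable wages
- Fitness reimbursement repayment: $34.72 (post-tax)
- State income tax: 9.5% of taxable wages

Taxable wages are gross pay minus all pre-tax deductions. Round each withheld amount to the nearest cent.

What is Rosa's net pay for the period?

457(b) deferral: $2927.76 × 0.07 = $204.94
Taxable wages = $2927.76 − $204.94 = $2722.82
State income tax: $2722.82 × 0.095 = $258.67
Federal income tax: $2722.82 × 0.165 = $449.27
Local income tax: $2722.82 × 0.015 = $40.84
State disability insurance: $2927.76 × 0.015 = $43.92
Fitness reimbursement repayment: $34.72
Total deductions = $204.94 + $258.67 + $449.27 + $40.84 + $43.92 + $34.72 = $1032.36
Net pay = $2927.76 − $1032.36 = $1895.40

$1895.40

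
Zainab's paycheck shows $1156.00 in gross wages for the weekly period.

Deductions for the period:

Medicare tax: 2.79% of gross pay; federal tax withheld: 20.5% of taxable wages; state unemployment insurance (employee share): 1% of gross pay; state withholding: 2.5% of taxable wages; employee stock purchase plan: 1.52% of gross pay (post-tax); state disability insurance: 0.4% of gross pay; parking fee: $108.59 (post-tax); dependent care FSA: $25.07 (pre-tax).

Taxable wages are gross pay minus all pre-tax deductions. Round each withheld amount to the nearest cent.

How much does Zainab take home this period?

$696.23

Dependent care FSA: $25.07
Taxable wages = $1156.00 − $25.07 = $1130.93
Federal tax withheld: $1130.93 × 0.205 = $231.84
State withholding: $1130.93 × 0.025 = $28.27
State disability insurance: $1156.00 × 0.004 = $4.62
Medicare tax: $1156.00 × 0.0279 = $32.25
State unemployment insurance (employee share): $1156.00 × 0.01 = $11.56
Parking fee: $108.59
Employee stock purchase plan: $1156.00 × 0.0152 = $17.57
Total deductions = $25.07 + $231.84 + $28.27 + $4.62 + $32.25 + $11.56 + $108.59 + $17.57 = $459.77
Net pay = $1156.00 − $459.77 = $696.23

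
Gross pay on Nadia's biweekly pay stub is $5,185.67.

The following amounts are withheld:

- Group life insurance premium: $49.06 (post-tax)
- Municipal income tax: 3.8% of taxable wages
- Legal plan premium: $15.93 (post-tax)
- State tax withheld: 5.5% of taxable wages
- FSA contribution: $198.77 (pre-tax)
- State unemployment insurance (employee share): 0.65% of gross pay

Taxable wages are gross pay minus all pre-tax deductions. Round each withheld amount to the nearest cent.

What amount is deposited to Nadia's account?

$4,424.42

FSA contribution: $198.77
Taxable wages = $5,185.67 − $198.77 = $4,986.90
State tax withheld: $4,986.90 × 0.055 = $274.28
Municipal income tax: $4,986.90 × 0.038 = $189.50
State unemployment insurance (employee share): $5,185.67 × 0.0065 = $33.71
Legal plan premium: $15.93
Group life insurance premium: $49.06
Total deductions = $198.77 + $274.28 + $189.50 + $33.71 + $15.93 + $49.06 = $761.25
Net pay = $5,185.67 − $761.25 = $4,424.42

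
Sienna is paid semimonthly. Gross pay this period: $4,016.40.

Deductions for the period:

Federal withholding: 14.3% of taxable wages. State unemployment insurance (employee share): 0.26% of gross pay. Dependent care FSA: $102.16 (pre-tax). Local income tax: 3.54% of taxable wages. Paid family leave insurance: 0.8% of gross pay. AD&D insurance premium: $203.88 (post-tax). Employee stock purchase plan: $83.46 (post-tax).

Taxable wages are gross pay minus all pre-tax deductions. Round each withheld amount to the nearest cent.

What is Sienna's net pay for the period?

$2,886.03

Dependent care FSA: $102.16
Taxable wages = $4,016.40 − $102.16 = $3,914.24
Federal withholding: $3,914.24 × 0.143 = $559.74
Local income tax: $3,914.24 × 0.0354 = $138.56
State unemployment insurance (employee share): $4,016.40 × 0.0026 = $10.44
Paid family leave insurance: $4,016.40 × 0.008 = $32.13
Employee stock purchase plan: $83.46
AD&D insurance premium: $203.88
Total deductions = $102.16 + $559.74 + $138.56 + $10.44 + $32.13 + $83.46 + $203.88 = $1,130.37
Net pay = $4,016.40 − $1,130.37 = $2,886.03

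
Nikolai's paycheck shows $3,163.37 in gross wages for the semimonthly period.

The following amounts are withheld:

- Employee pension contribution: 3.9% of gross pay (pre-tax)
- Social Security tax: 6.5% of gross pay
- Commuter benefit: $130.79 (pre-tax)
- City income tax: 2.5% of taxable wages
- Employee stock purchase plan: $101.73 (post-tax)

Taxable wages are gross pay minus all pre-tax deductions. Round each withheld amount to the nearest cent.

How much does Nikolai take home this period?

Commuter benefit: $130.79
Employee pension contribution: $3,163.37 × 0.039 = $123.37
Pre-tax total = $130.79 + $123.37 = $254.16
Taxable wages = $3,163.37 − $254.16 = $2,909.21
City income tax: $2,909.21 × 0.025 = $72.73
Social Security tax: $3,163.37 × 0.065 = $205.62
Employee stock purchase plan: $101.73
Total deductions = $130.79 + $123.37 + $72.73 + $205.62 + $101.73 = $634.24
Net pay = $3,163.37 − $634.24 = $2,529.13

$2,529.13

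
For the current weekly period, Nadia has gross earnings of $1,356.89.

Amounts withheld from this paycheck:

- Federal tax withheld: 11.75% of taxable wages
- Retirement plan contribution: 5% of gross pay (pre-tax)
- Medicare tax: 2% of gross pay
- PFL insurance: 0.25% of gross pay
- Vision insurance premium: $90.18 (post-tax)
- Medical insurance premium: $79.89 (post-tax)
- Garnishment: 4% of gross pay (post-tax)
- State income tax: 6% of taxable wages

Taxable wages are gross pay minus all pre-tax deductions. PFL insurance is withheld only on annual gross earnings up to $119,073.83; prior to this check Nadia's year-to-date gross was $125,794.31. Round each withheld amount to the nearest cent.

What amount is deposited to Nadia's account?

$808.76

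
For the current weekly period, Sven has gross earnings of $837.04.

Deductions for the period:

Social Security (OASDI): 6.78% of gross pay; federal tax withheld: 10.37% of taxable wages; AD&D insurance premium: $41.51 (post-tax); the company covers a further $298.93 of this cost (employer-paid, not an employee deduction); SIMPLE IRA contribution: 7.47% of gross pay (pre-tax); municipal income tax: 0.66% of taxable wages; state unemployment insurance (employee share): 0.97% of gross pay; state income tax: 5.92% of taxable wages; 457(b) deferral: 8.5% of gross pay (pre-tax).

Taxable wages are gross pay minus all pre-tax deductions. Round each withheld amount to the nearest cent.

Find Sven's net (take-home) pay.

457(b) deferral: $837.04 × 0.085 = $71.15
SIMPLE IRA contribution: $837.04 × 0.0747 = $62.53
Pre-tax total = $71.15 + $62.53 = $133.68
Taxable wages = $837.04 − $133.68 = $703.36
State income tax: $703.36 × 0.0592 = $41.64
Municipal income tax: $703.36 × 0.0066 = $4.64
Federal tax withheld: $703.36 × 0.1037 = $72.94
Social Security (OASDI): $837.04 × 0.0678 = $56.75
State unemployment insurance (employee share): $837.04 × 0.0097 = $8.12
AD&D insurance premium: $41.51
(Employer's $298.93 toward AD&D insurance premium is not withheld from the employee.)
Total deductions = $71.15 + $62.53 + $41.64 + $4.64 + $72.94 + $56.75 + $8.12 + $41.51 = $359.28
Net pay = $837.04 − $359.28 = $477.76

$477.76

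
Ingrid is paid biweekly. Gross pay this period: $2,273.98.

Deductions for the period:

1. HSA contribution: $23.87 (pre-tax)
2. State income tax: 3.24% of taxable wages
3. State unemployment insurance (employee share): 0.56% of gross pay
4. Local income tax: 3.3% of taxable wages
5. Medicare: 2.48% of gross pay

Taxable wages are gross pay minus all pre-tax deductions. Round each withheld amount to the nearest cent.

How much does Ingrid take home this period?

HSA contribution: $23.87
Taxable wages = $2,273.98 − $23.87 = $2,250.11
State income tax: $2,250.11 × 0.0324 = $72.90
Local income tax: $2,250.11 × 0.033 = $74.25
Medicare: $2,273.98 × 0.0248 = $56.39
State unemployment insurance (employee share): $2,273.98 × 0.0056 = $12.73
Total deductions = $23.87 + $72.90 + $74.25 + $56.39 + $12.73 = $240.14
Net pay = $2,273.98 − $240.14 = $2,033.84

$2,033.84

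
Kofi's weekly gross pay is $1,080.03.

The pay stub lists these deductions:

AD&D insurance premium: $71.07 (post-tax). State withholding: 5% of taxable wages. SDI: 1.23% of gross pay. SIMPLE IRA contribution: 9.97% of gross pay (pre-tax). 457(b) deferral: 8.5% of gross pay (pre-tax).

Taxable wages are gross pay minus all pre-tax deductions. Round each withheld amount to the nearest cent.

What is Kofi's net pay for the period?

457(b) deferral: $1,080.03 × 0.085 = $91.80
SIMPLE IRA contribution: $1,080.03 × 0.0997 = $107.68
Pre-tax total = $91.80 + $107.68 = $199.48
Taxable wages = $1,080.03 − $199.48 = $880.55
State withholding: $880.55 × 0.05 = $44.03
SDI: $1,080.03 × 0.0123 = $13.28
AD&D insurance premium: $71.07
Total deductions = $91.80 + $107.68 + $44.03 + $13.28 + $71.07 = $327.86
Net pay = $1,080.03 − $327.86 = $752.17

$752.17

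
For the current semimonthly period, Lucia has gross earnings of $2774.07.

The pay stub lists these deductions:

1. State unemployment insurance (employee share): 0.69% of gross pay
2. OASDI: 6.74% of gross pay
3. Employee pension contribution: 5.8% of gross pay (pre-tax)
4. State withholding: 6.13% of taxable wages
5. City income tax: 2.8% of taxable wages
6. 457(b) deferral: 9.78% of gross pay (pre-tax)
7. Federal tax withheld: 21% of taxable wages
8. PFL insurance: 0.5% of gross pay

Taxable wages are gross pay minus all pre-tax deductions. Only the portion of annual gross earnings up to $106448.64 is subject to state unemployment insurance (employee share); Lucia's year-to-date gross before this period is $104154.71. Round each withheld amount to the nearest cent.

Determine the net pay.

$1424.28

457(b) deferral: $2774.07 × 0.0978 = $271.30
Employee pension contribution: $2774.07 × 0.058 = $160.90
Pre-tax total = $271.30 + $160.90 = $432.20
Taxable wages = $2774.07 − $432.20 = $2341.87
Federal tax withheld: $2341.87 × 0.21 = $491.79
City income tax: $2341.87 × 0.028 = $65.57
State withholding: $2341.87 × 0.0613 = $143.56
PFL insurance: $2774.07 × 0.005 = $13.87
OASDI: $2774.07 × 0.0674 = $186.97
State unemployment insurance (employee share): only $106448.64 − $104154.71 = $2293.93 of this check is subject → $2293.93 × 0.0069 = $15.83
Total deductions = $271.30 + $160.90 + $491.79 + $65.57 + $143.56 + $13.87 + $186.97 + $15.83 = $1349.79
Net pay = $2774.07 − $1349.79 = $1424.28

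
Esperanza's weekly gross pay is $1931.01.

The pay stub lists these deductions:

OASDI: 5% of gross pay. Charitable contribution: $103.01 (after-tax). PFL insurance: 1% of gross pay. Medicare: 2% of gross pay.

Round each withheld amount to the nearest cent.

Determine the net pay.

PFL insurance: $1931.01 × 0.01 = $19.31
OASDI: $1931.01 × 0.05 = $96.55
Medicare: $1931.01 × 0.02 = $38.62
Charitable contribution: $103.01
Total deductions = $19.31 + $96.55 + $38.62 + $103.01 = $257.49
Net pay = $1931.01 − $257.49 = $1673.52

$1673.52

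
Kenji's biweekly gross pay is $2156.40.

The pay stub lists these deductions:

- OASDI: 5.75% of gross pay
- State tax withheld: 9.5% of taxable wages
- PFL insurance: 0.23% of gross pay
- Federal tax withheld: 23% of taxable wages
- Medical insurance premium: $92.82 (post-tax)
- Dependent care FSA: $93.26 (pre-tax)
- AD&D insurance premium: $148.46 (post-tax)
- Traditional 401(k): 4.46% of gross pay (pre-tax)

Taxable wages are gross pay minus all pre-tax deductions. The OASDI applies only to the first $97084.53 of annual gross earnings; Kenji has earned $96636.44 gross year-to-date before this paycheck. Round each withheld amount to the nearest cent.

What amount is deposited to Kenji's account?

$1055.69

Dependent care FSA: $93.26
Traditional 401(k): $2156.40 × 0.0446 = $96.18
Pre-tax total = $93.26 + $96.18 = $189.44
Taxable wages = $2156.40 − $189.44 = $1966.96
Federal tax withheld: $1966.96 × 0.23 = $452.40
State tax withheld: $1966.96 × 0.095 = $186.86
PFL insurance: $2156.40 × 0.0023 = $4.96
OASDI: only $97084.53 − $96636.44 = $448.09 of this check is subject → $448.09 × 0.0575 = $25.77
AD&D insurance premium: $148.46
Medical insurance premium: $92.82
Total deductions = $93.26 + $96.18 + $452.40 + $186.86 + $4.96 + $25.77 + $148.46 + $92.82 = $1100.71
Net pay = $2156.40 − $1100.71 = $1055.69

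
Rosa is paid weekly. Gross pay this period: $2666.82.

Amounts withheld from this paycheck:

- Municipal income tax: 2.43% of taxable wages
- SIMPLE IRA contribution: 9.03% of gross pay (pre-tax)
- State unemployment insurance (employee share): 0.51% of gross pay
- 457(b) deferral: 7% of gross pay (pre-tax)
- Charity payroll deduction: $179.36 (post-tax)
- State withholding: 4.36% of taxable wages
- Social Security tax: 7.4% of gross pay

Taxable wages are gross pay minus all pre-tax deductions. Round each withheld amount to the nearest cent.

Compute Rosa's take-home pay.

$1696.98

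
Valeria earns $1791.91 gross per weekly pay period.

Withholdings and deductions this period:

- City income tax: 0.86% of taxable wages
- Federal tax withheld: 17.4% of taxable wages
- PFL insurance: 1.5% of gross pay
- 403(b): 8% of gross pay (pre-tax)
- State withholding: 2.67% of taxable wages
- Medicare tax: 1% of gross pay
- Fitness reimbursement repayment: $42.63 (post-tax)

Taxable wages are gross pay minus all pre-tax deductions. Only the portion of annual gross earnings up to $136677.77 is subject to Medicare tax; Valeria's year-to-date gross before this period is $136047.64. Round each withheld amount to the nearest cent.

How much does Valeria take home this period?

403(b): $1791.91 × 0.08 = $143.35
Taxable wages = $1791.91 − $143.35 = $1648.56
Federal tax withheld: $1648.56 × 0.174 = $286.85
State withholding: $1648.56 × 0.0267 = $44.02
City income tax: $1648.56 × 0.0086 = $14.18
PFL insurance: $1791.91 × 0.015 = $26.88
Medicare tax: only $136677.77 − $136047.64 = $630.13 of this check is subject → $630.13 × 0.01 = $6.30
Fitness reimbursement repayment: $42.63
Total deductions = $143.35 + $286.85 + $44.02 + $14.18 + $26.88 + $6.30 + $42.63 = $564.21
Net pay = $1791.91 − $564.21 = $1227.70

$1227.70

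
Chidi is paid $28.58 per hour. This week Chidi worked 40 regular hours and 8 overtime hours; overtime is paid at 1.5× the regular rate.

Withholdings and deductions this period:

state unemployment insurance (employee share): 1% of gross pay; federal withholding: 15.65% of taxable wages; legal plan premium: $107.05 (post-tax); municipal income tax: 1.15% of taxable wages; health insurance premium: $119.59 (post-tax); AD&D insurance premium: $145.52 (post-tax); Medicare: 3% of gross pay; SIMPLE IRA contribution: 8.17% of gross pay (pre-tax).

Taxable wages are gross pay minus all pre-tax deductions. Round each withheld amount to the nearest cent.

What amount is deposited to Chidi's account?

$703.87

Regular pay: 40 × $28.58 = $1,143.20
Overtime pay: 8 × $28.58 × 1.5 = $342.96
Gross pay = $1,143.20 + $342.96 = $1,486.16
SIMPLE IRA contribution: $1,486.16 × 0.0817 = $121.42
Taxable wages = $1,486.16 − $121.42 = $1,364.74
Municipal income tax: $1,364.74 × 0.0115 = $15.69
Federal withholding: $1,364.74 × 0.1565 = $213.58
Medicare: $1,486.16 × 0.03 = $44.58
State unemployment insurance (employee share): $1,486.16 × 0.01 = $14.86
Health insurance premium: $119.59
Legal plan premium: $107.05
AD&D insurance premium: $145.52
Total deductions = $121.42 + $15.69 + $213.58 + $44.58 + $14.86 + $119.59 + $107.05 + $145.52 = $782.29
Net pay = $1,486.16 − $782.29 = $703.87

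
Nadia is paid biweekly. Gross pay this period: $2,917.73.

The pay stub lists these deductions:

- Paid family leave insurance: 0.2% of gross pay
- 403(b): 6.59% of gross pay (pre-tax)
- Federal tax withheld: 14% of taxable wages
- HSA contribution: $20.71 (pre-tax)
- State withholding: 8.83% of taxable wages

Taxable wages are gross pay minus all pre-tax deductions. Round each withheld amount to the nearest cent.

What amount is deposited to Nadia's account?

403(b): $2,917.73 × 0.0659 = $192.28
HSA contribution: $20.71
Pre-tax total = $192.28 + $20.71 = $212.99
Taxable wages = $2,917.73 − $212.99 = $2,704.74
Federal tax withheld: $2,704.74 × 0.14 = $378.66
State withholding: $2,704.74 × 0.0883 = $238.83
Paid family leave insurance: $2,917.73 × 0.002 = $5.84
Total deductions = $192.28 + $20.71 + $378.66 + $238.83 + $5.84 = $836.32
Net pay = $2,917.73 − $836.32 = $2,081.41

$2,081.41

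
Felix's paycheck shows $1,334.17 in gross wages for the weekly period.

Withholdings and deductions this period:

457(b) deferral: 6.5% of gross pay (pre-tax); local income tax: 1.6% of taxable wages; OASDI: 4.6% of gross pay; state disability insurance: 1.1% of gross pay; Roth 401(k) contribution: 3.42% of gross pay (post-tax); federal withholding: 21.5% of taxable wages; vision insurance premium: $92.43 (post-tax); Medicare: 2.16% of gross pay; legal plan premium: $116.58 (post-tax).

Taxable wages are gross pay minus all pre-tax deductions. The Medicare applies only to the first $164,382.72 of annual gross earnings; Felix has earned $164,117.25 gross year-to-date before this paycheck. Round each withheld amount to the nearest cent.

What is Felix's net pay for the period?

457(b) deferral: $1,334.17 × 0.065 = $86.72
Taxable wages = $1,334.17 − $86.72 = $1,247.45
Federal withholding: $1,247.45 × 0.215 = $268.20
Local income tax: $1,247.45 × 0.016 = $19.96
State disability insurance: $1,334.17 × 0.011 = $14.68
OASDI: $1,334.17 × 0.046 = $61.37
Medicare: only $164,382.72 − $164,117.25 = $265.47 of this check is subject → $265.47 × 0.0216 = $5.73
Vision insurance premium: $92.43
Roth 401(k) contribution: $1,334.17 × 0.0342 = $45.63
Legal plan premium: $116.58
Total deductions = $86.72 + $268.20 + $19.96 + $14.68 + $61.37 + $5.73 + $92.43 + $45.63 + $116.58 = $711.30
Net pay = $1,334.17 − $711.30 = $622.87

$622.87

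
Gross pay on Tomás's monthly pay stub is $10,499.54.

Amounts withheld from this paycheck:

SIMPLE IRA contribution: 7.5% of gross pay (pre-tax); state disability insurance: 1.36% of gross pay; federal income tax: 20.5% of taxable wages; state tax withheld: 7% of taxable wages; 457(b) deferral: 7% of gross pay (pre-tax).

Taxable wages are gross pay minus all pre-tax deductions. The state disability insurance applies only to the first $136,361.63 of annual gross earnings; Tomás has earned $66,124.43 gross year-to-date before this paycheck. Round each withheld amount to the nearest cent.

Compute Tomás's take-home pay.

SIMPLE IRA contribution: $10,499.54 × 0.075 = $787.47
457(b) deferral: $10,499.54 × 0.07 = $734.97
Pre-tax total = $787.47 + $734.97 = $1,522.44
Taxable wages = $10,499.54 − $1,522.44 = $8,977.10
Federal income tax: $8,977.10 × 0.205 = $1,840.31
State tax withheld: $8,977.10 × 0.07 = $628.40
State disability insurance: cap not yet reached, full $10,499.54 is subject → $10,499.54 × 0.0136 = $142.79
Total deductions = $787.47 + $734.97 + $1,840.31 + $628.40 + $142.79 = $4,133.94
Net pay = $10,499.54 − $4,133.94 = $6,365.60

$6,365.60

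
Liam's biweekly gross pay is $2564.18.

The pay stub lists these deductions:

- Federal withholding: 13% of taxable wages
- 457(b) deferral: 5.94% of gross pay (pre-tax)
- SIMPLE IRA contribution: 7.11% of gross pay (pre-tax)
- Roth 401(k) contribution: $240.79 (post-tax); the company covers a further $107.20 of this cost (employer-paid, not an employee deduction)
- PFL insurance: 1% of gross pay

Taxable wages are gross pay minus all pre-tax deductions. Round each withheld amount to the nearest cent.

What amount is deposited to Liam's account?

$1673.29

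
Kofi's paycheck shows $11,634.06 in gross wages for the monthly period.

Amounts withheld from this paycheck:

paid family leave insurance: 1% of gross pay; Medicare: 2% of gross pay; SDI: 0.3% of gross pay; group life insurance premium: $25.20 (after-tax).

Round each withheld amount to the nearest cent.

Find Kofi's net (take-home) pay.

$11,224.94

Paid family leave insurance: $11,634.06 × 0.01 = $116.34
SDI: $11,634.06 × 0.003 = $34.90
Medicare: $11,634.06 × 0.02 = $232.68
Group life insurance premium: $25.20
Total deductions = $116.34 + $34.90 + $232.68 + $25.20 = $409.12
Net pay = $11,634.06 − $409.12 = $11,224.94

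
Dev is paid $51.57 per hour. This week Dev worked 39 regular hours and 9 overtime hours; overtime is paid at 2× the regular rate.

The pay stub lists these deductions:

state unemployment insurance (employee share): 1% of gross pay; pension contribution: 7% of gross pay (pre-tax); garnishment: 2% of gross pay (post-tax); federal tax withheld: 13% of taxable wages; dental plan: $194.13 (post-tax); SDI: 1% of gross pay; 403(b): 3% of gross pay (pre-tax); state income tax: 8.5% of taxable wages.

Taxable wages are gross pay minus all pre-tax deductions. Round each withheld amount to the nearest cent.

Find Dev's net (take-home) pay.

Regular pay: 39 × $51.57 = $2011.23
Overtime pay: 9 × $51.57 × 2 = $928.26
Gross pay = $2011.23 + $928.26 = $2939.49
Pension contribution: $2939.49 × 0.07 = $205.76
403(b): $2939.49 × 0.03 = $88.18
Pre-tax total = $205.76 + $88.18 = $293.94
Taxable wages = $2939.49 − $293.94 = $2645.55
State income tax: $2645.55 × 0.085 = $224.87
Federal tax withheld: $2645.55 × 0.13 = $343.92
State unemployment insurance (employee share): $2939.49 × 0.01 = $29.39
SDI: $2939.49 × 0.01 = $29.39
Dental plan: $194.13
Garnishment: $2939.49 × 0.02 = $58.79
Total deductions = $205.76 + $88.18 + $224.87 + $343.92 + $29.39 + $29.39 + $194.13 + $58.79 = $1174.43
Net pay = $2939.49 − $1174.43 = $1765.06

$1765.06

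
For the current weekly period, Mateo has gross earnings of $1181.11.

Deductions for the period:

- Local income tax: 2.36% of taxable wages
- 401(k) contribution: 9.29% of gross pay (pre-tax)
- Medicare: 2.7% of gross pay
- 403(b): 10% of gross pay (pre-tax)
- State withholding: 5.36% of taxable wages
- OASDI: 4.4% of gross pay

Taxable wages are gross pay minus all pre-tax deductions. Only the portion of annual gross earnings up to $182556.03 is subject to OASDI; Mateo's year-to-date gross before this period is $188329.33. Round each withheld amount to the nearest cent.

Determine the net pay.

403(b): $1181.11 × 0.1 = $118.11
401(k) contribution: $1181.11 × 0.0929 = $109.73
Pre-tax total = $118.11 + $109.73 = $227.84
Taxable wages = $1181.11 − $227.84 = $953.27
Local income tax: $953.27 × 0.0236 = $22.50
State withholding: $953.27 × 0.0536 = $51.10
Medicare: $1181.11 × 0.027 = $31.89
OASDI: annual cap $182556.03 already reached (YTD $188329.33), so $0.00
Total deductions = $118.11 + $109.73 + $22.50 + $51.10 + $31.89 + $0.00 = $333.33
Net pay = $1181.11 − $333.33 = $847.78

$847.78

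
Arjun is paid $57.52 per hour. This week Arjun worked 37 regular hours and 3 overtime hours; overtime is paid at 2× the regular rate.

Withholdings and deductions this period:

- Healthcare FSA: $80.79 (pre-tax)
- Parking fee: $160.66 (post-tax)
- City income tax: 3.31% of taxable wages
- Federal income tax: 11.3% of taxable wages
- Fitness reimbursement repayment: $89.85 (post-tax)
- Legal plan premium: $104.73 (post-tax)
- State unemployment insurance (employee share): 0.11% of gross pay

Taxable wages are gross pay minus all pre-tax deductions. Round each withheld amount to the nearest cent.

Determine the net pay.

Regular pay: 37 × $57.52 = $2,128.24
Overtime pay: 3 × $57.52 × 2 = $345.12
Gross pay = $2,128.24 + $345.12 = $2,473.36
Healthcare FSA: $80.79
Taxable wages = $2,473.36 − $80.79 = $2,392.57
City income tax: $2,392.57 × 0.0331 = $79.19
Federal income tax: $2,392.57 × 0.113 = $270.36
State unemployment insurance (employee share): $2,473.36 × 0.0011 = $2.72
Parking fee: $160.66
Fitness reimbursement repayment: $89.85
Legal plan premium: $104.73
Total deductions = $80.79 + $79.19 + $270.36 + $2.72 + $160.66 + $89.85 + $104.73 = $788.30
Net pay = $2,473.36 − $788.30 = $1,685.06

$1,685.06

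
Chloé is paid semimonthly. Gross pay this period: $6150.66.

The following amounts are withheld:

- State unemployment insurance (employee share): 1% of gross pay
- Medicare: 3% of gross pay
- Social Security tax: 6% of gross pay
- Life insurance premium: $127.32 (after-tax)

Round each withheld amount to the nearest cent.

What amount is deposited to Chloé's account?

$5408.27

Medicare: $6150.66 × 0.03 = $184.52
State unemployment insurance (employee share): $6150.66 × 0.01 = $61.51
Social Security tax: $6150.66 × 0.06 = $369.04
Life insurance premium: $127.32
Total deductions = $184.52 + $61.51 + $369.04 + $127.32 = $742.39
Net pay = $6150.66 − $742.39 = $5408.27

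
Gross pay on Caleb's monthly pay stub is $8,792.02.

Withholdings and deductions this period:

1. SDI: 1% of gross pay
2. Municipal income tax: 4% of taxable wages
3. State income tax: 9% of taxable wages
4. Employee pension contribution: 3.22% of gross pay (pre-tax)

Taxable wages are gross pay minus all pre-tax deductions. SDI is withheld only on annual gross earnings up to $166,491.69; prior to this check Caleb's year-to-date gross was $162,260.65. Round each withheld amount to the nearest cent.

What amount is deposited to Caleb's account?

Employee pension contribution: $8,792.02 × 0.0322 = $283.10
Taxable wages = $8,792.02 − $283.10 = $8,508.92
State income tax: $8,508.92 × 0.09 = $765.80
Municipal income tax: $8,508.92 × 0.04 = $340.36
SDI: only $166,491.69 − $162,260.65 = $4,231.04 of this check is subject → $4,231.04 × 0.01 = $42.31
Total deductions = $283.10 + $765.80 + $340.36 + $42.31 = $1,431.57
Net pay = $8,792.02 − $1,431.57 = $7,360.45

$7,360.45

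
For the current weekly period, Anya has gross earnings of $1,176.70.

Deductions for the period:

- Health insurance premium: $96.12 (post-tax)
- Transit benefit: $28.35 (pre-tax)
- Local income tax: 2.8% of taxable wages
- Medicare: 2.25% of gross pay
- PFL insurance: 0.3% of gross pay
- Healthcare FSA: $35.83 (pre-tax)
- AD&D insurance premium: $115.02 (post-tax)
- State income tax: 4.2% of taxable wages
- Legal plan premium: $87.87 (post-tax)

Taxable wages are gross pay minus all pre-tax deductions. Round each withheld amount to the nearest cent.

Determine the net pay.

Healthcare FSA: $35.83
Transit benefit: $28.35
Pre-tax total = $35.83 + $28.35 = $64.18
Taxable wages = $1,176.70 − $64.18 = $1,112.52
State income tax: $1,112.52 × 0.042 = $46.73
Local income tax: $1,112.52 × 0.028 = $31.15
PFL insurance: $1,176.70 × 0.003 = $3.53
Medicare: $1,176.70 × 0.0225 = $26.48
Legal plan premium: $87.87
AD&D insurance premium: $115.02
Health insurance premium: $96.12
Total deductions = $35.83 + $28.35 + $46.73 + $31.15 + $3.53 + $26.48 + $87.87 + $115.02 + $96.12 = $471.08
Net pay = $1,176.70 − $471.08 = $705.62

$705.62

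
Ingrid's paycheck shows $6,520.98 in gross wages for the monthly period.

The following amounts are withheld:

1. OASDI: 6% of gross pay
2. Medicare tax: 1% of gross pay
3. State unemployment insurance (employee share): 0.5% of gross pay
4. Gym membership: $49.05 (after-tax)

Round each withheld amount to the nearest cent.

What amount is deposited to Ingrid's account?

State unemployment insurance (employee share): $6,520.98 × 0.005 = $32.60
Medicare tax: $6,520.98 × 0.01 = $65.21
OASDI: $6,520.98 × 0.06 = $391.26
Gym membership: $49.05
Total deductions = $32.60 + $65.21 + $391.26 + $49.05 = $538.12
Net pay = $6,520.98 − $538.12 = $5,982.86

$5,982.86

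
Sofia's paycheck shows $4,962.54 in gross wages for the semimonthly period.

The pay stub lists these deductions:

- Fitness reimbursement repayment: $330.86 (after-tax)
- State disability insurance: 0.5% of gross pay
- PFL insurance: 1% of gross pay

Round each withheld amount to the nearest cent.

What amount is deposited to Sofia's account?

State disability insurance: $4,962.54 × 0.005 = $24.81
PFL insurance: $4,962.54 × 0.01 = $49.63
Fitness reimbursement repayment: $330.86
Total deductions = $24.81 + $49.63 + $330.86 = $405.30
Net pay = $4,962.54 − $405.30 = $4,557.24

$4,557.24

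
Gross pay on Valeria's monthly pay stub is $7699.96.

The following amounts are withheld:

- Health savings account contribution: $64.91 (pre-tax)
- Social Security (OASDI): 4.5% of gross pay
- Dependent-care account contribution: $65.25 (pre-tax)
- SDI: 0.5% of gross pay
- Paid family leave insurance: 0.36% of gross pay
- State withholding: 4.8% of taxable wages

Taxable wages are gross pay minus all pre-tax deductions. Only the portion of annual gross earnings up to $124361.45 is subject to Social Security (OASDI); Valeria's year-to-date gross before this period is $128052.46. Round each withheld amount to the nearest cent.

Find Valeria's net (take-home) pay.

$7140.23

Health savings account contribution: $64.91
Dependent-care account contribution: $65.25
Pre-tax total = $64.91 + $65.25 = $130.16
Taxable wages = $7699.96 − $130.16 = $7569.80
State withholding: $7569.80 × 0.048 = $363.35
SDI: $7699.96 × 0.005 = $38.50
Social Security (OASDI): annual cap $124361.45 already reached (YTD $128052.46), so $0.00
Paid family leave insurance: $7699.96 × 0.0036 = $27.72
Total deductions = $64.91 + $65.25 + $363.35 + $38.50 + $0.00 + $27.72 = $559.73
Net pay = $7699.96 − $559.73 = $7140.23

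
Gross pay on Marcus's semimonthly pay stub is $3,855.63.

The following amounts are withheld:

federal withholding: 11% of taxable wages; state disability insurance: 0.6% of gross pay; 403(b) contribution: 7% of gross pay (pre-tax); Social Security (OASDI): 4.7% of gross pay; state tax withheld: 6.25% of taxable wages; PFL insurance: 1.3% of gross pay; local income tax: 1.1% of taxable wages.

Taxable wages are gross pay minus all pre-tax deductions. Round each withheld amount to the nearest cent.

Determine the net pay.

403(b) contribution: $3,855.63 × 0.07 = $269.89
Taxable wages = $3,855.63 − $269.89 = $3,585.74
Federal withholding: $3,585.74 × 0.11 = $394.43
Local income tax: $3,585.74 × 0.011 = $39.44
State tax withheld: $3,585.74 × 0.0625 = $224.11
State disability insurance: $3,855.63 × 0.006 = $23.13
Social Security (OASDI): $3,855.63 × 0.047 = $181.21
PFL insurance: $3,855.63 × 0.013 = $50.12
Total deductions = $269.89 + $394.43 + $39.44 + $224.11 + $23.13 + $181.21 + $50.12 = $1,182.33
Net pay = $3,855.63 − $1,182.33 = $2,673.30

$2,673.30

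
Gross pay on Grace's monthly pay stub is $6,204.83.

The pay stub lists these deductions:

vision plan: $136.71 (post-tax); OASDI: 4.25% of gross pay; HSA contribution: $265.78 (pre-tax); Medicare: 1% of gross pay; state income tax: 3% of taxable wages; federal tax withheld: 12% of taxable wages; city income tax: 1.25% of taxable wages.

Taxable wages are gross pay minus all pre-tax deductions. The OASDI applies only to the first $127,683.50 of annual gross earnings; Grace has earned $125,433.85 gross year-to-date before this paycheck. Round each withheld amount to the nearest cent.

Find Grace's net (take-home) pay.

$4,679.58

HSA contribution: $265.78
Taxable wages = $6,204.83 − $265.78 = $5,939.05
City income tax: $5,939.05 × 0.0125 = $74.24
State income tax: $5,939.05 × 0.03 = $178.17
Federal tax withheld: $5,939.05 × 0.12 = $712.69
Medicare: $6,204.83 × 0.01 = $62.05
OASDI: only $127,683.50 − $125,433.85 = $2,249.65 of this check is subject → $2,249.65 × 0.0425 = $95.61
Vision plan: $136.71
Total deductions = $265.78 + $74.24 + $178.17 + $712.69 + $62.05 + $95.61 + $136.71 = $1,525.25
Net pay = $6,204.83 − $1,525.25 = $4,679.58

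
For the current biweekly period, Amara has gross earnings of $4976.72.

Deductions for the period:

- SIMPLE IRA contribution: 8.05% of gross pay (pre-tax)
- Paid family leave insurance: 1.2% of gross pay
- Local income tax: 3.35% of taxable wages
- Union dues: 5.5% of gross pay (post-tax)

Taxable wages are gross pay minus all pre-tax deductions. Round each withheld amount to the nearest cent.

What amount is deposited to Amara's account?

$4089.35

SIMPLE IRA contribution: $4976.72 × 0.0805 = $400.63
Taxable wages = $4976.72 − $400.63 = $4576.09
Local income tax: $4576.09 × 0.0335 = $153.30
Paid family leave insurance: $4976.72 × 0.012 = $59.72
Union dues: $4976.72 × 0.055 = $273.72
Total deductions = $400.63 + $153.30 + $59.72 + $273.72 = $887.37
Net pay = $4976.72 − $887.37 = $4089.35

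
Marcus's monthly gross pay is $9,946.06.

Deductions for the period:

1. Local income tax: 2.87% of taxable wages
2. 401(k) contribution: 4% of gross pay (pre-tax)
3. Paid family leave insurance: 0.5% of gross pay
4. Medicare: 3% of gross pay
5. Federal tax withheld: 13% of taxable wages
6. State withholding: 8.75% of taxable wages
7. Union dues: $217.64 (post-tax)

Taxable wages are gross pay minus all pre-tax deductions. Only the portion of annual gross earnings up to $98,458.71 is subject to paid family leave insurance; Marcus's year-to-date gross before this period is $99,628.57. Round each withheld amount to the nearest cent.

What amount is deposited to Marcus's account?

401(k) contribution: $9,946.06 × 0.04 = $397.84
Taxable wages = $9,946.06 − $397.84 = $9,548.22
State withholding: $9,548.22 × 0.0875 = $835.47
Local income tax: $9,548.22 × 0.0287 = $274.03
Federal tax withheld: $9,548.22 × 0.13 = $1,241.27
Paid family leave insurance: annual cap $98,458.71 already reached (YTD $99,628.57), so $0.00
Medicare: $9,946.06 × 0.03 = $298.38
Union dues: $217.64
Total deductions = $397.84 + $835.47 + $274.03 + $1,241.27 + $0.00 + $298.38 + $217.64 = $3,264.63
Net pay = $9,946.06 − $3,264.63 = $6,681.43

$6,681.43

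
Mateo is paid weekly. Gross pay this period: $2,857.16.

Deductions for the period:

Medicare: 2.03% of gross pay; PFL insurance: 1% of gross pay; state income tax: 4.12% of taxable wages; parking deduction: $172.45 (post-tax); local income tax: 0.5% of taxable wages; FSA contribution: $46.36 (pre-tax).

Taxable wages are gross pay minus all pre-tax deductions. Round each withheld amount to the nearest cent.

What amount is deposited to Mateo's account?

$2,421.93

FSA contribution: $46.36
Taxable wages = $2,857.16 − $46.36 = $2,810.80
State income tax: $2,810.80 × 0.0412 = $115.80
Local income tax: $2,810.80 × 0.005 = $14.05
Medicare: $2,857.16 × 0.0203 = $58.00
PFL insurance: $2,857.16 × 0.01 = $28.57
Parking deduction: $172.45
Total deductions = $46.36 + $115.80 + $14.05 + $58.00 + $28.57 + $172.45 = $435.23
Net pay = $2,857.16 − $435.23 = $2,421.93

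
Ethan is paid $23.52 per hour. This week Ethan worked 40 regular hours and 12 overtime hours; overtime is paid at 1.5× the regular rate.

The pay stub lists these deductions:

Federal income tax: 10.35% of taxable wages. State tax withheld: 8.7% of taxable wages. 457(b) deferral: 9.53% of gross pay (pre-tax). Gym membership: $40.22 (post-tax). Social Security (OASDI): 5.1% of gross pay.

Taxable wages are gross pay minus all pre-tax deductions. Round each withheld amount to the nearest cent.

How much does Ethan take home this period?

$889.26

Regular pay: 40 × $23.52 = $940.80
Overtime pay: 12 × $23.52 × 1.5 = $423.36
Gross pay = $940.80 + $423.36 = $1,364.16
457(b) deferral: $1,364.16 × 0.0953 = $130.00
Taxable wages = $1,364.16 − $130.00 = $1,234.16
State tax withheld: $1,234.16 × 0.087 = $107.37
Federal income tax: $1,234.16 × 0.1035 = $127.74
Social Security (OASDI): $1,364.16 × 0.051 = $69.57
Gym membership: $40.22
Total deductions = $130.00 + $107.37 + $127.74 + $69.57 + $40.22 = $474.90
Net pay = $1,364.16 − $474.90 = $889.26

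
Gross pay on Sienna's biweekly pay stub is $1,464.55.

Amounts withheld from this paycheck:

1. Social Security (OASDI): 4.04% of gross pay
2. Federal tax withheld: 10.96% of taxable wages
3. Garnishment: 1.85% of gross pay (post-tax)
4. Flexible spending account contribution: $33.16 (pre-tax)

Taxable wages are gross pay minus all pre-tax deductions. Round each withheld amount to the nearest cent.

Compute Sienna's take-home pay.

Flexible spending account contribution: $33.16
Taxable wages = $1,464.55 − $33.16 = $1,431.39
Federal tax withheld: $1,431.39 × 0.1096 = $156.88
Social Security (OASDI): $1,464.55 × 0.0404 = $59.17
Garnishment: $1,464.55 × 0.0185 = $27.09
Total deductions = $33.16 + $156.88 + $59.17 + $27.09 = $276.30
Net pay = $1,464.55 − $276.30 = $1,188.25

$1,188.25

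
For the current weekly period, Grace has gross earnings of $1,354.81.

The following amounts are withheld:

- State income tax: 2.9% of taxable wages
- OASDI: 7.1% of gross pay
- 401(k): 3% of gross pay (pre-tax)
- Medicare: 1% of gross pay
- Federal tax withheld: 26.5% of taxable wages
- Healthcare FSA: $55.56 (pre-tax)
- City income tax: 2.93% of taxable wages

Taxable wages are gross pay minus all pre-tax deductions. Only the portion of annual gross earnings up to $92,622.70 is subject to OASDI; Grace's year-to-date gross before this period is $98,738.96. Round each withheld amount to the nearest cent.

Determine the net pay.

$838.15

Healthcare FSA: $55.56
401(k): $1,354.81 × 0.03 = $40.64
Pre-tax total = $55.56 + $40.64 = $96.20
Taxable wages = $1,354.81 − $96.20 = $1,258.61
State income tax: $1,258.61 × 0.029 = $36.50
Federal tax withheld: $1,258.61 × 0.265 = $333.53
City income tax: $1,258.61 × 0.0293 = $36.88
OASDI: annual cap $92,622.70 already reached (YTD $98,738.96), so $0.00
Medicare: $1,354.81 × 0.01 = $13.55
Total deductions = $55.56 + $40.64 + $36.50 + $333.53 + $36.88 + $0.00 + $13.55 = $516.66
Net pay = $1,354.81 − $516.66 = $838.15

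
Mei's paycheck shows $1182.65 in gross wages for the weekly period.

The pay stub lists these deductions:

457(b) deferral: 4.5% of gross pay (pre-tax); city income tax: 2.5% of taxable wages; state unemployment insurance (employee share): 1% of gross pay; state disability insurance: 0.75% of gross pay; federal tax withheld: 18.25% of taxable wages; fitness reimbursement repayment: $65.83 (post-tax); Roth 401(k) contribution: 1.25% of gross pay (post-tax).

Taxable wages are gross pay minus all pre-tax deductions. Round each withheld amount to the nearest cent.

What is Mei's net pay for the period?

$793.76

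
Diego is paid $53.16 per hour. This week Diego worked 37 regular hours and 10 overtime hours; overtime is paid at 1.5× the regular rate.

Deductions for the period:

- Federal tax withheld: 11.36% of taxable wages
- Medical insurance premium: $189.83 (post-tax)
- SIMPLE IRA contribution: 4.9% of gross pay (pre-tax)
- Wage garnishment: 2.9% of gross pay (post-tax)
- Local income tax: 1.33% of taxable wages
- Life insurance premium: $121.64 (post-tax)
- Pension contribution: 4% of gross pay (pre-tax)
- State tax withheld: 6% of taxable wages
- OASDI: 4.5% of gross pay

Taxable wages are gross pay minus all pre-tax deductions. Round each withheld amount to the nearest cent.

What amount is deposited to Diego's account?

$1531.60

Regular pay: 37 × $53.16 = $1966.92
Overtime pay: 10 × $53.16 × 1.5 = $797.40
Gross pay = $1966.92 + $797.40 = $2764.32
SIMPLE IRA contribution: $2764.32 × 0.049 = $135.45
Pension contribution: $2764.32 × 0.04 = $110.57
Pre-tax total = $135.45 + $110.57 = $246.02
Taxable wages = $2764.32 − $246.02 = $2518.30
State tax withheld: $2518.30 × 0.06 = $151.10
Local income tax: $2518.30 × 0.0133 = $33.49
Federal tax withheld: $2518.30 × 0.1136 = $286.08
OASDI: $2764.32 × 0.045 = $124.39
Life insurance premium: $121.64
Wage garnishment: $2764.32 × 0.029 = $80.17
Medical insurance premium: $189.83
Total deductions = $135.45 + $110.57 + $151.10 + $33.49 + $286.08 + $124.39 + $121.64 + $80.17 + $189.83 = $1232.72
Net pay = $2764.32 − $1232.72 = $1531.60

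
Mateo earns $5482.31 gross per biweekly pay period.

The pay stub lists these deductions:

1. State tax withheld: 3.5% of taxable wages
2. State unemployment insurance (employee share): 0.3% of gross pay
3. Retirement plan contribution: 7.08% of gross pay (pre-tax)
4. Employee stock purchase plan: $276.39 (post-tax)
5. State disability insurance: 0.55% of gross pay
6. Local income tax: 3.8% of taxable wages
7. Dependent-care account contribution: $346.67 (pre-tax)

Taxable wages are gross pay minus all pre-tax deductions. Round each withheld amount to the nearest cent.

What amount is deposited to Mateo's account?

$4077.94

Retirement plan contribution: $5482.31 × 0.0708 = $388.15
Dependent-care account contribution: $346.67
Pre-tax total = $388.15 + $346.67 = $734.82
Taxable wages = $5482.31 − $734.82 = $4747.49
State tax withheld: $4747.49 × 0.035 = $166.16
Local income tax: $4747.49 × 0.038 = $180.40
State unemployment insurance (employee share): $5482.31 × 0.003 = $16.45
State disability insurance: $5482.31 × 0.0055 = $30.15
Employee stock purchase plan: $276.39
Total deductions = $388.15 + $346.67 + $166.16 + $180.40 + $16.45 + $30.15 + $276.39 = $1404.37
Net pay = $5482.31 − $1404.37 = $4077.94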